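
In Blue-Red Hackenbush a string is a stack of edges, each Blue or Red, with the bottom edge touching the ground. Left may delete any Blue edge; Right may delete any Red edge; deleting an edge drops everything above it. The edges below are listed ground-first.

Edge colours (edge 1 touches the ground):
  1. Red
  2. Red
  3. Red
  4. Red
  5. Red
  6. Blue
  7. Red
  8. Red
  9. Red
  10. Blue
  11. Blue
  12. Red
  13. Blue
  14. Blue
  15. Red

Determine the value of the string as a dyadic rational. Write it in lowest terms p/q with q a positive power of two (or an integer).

-5011/1024

Prefix values for Red Red Red Red Red Blue Red Red Red Blue Blue Red Blue Blue Red via {L|R} + simplicity:
1 of 15 · R · max L −∞ · min R 0 = -1
2 of 15 · RR · max L −∞ · min R -1 = -2
3 of 15 · RRR · max L −∞ · min R -2 = -3
4 of 15 · RRRR · max L −∞ · min R -3 = -4
5 of 15 · RRRRR · max L −∞ · min R -4 = -5
6 of 15 · RRRRRB · max L -5 · min R -4 = -9/2
7 of 15 · RRRRRBR · max L -5 · min R -9/2 = -19/4
8 of 15 · RRRRRBRR · max L -5 · min R -19/4 = -39/8
9 of 15 · RRRRRBRRR · max L -5 · min R -39/8 = -79/16
10 of 15 · RRRRRBRRRB · max L -79/16 · min R -39/8 = -157/32
11 of 15 · RRRRRBRRRBB · max L -157/32 · min R -39/8 = -313/64
12 of 15 · RRRRRBRRRBBR · max L -157/32 · min R -313/64 = -627/128
13 of 15 · RRRRRBRRRBBRB · max L -627/128 · min R -313/64 = -1253/256
14 of 15 · RRRRRBRRRBBRBB · max L -1253/256 · min R -313/64 = -2505/512
15 of 15 · RRRRRBRRRBBRBBR · max L -1253/256 · min R -2505/512 = -5011/1024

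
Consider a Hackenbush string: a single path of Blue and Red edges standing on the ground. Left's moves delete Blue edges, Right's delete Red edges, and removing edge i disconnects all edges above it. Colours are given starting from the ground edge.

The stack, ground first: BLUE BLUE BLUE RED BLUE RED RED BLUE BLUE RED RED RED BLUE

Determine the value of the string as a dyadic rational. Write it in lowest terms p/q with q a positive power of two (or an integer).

step 1: add BLUE to get B; options L={ 0 } R={ · } -> 1
step 2: add BLUE to get BB; options L={ 0,1 } R={ · } -> 2
step 3: add BLUE to get BBB; options L={ 0,1,2 } R={ · } -> 3
step 4: add RED to get BBBR; options L={ 0,1,2 } R={ 3 } -> 5/2
step 5: add BLUE to get BBBRB; options L={ 0,1,2,5/2 } R={ 3 } -> 11/4
step 6: add RED to get BBBRBR; options L={ 0,1,2,5/2 } R={ 11/4,3 } -> 21/8
step 7: add RED to get BBBRBRR; options L={ 0,1,2,5/2 } R={ 21/8,11/4,3 } -> 41/16
step 8: add BLUE to get BBBRBRRB; options L={ 0,1,2,5/2,41/16 } R={ 21/8,11/4,3 } -> 83/32
step 9: add BLUE to get BBBRBRRBB; options L={ 0,1,2,5/2,41/16,83/32 } R={ 21/8,11/4,3 } -> 167/64
step 10: add RED to get BBBRBRRBBR; options L={ 0,1,2,5/2,41/16,83/32 } R={ 167/64,21/8,11/4,3 } -> 333/128
step 11: add RED to get BBBRBRRBBRR; options L={ 0,1,2,5/2,41/16,83/32 } R={ 333/128,167/64,21/8,11/4,3 } -> 665/256
step 12: add RED to get BBBRBRRBBRRR; options L={ 0,1,2,5/2,41/16,83/32 } R={ 665/256,333/128,167/64,21/8,11/4,3 } -> 1329/512
step 13: add BLUE to get BBBRBRRBBRRRB; options L={ 0,1,2,5/2,41/16,83/32,1329/512 } R={ 665/256,333/128,167/64,21/8,11/4,3 } -> 2659/1024

2659/1024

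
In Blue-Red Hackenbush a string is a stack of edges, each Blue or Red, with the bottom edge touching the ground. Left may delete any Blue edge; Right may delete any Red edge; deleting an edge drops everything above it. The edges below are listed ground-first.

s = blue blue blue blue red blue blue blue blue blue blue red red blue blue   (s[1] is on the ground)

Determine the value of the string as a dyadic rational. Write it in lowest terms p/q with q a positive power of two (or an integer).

G(b) = { 0 | ∅ } — 1
G(bb) = { 0; 1 | ∅ } — 2
G(bbb) = { 0; 1; 2 | ∅ } — 3
G(bbbb) = { 0; 1; 2; 3 | ∅ } — 4
G(bbbbr) = { 0; 1; 2; 3 | 4 } — 7/2
G(bbbbrb) = { 0; 1; 2; 3; 7/2 | 4 } — 15/4
G(bbbbrbb) = { 0; 1; 2; 3; 7/2; 15/4 | 4 } — 31/8
G(bbbbrbbb) = { 0; 1; 2; 3; 7/2; 15/4; 31/8 | 4 } — 63/16
G(bbbbrbbbb) = { 0; 1; 2; 3; 7/2; 15/4; 31/8; 63/16 | 4 } — 127/32
G(bbbbrbbbbb) = { 0; 1; 2; 3; 7/2; 15/4; 31/8; 63/16; 127/32 | 4 } — 255/64
G(bbbbrbbbbbb) = { 0; 1; 2; 3; 7/2; 15/4; 31/8; 63/16; 127/32; 255/64 | 4 } — 511/128
G(bbbbrbbbbbbr) = { 0; 1; 2; 3; 7/2; 15/4; 31/8; 63/16; 127/32; 255/64 | 511/128; 4 } — 1021/256
G(bbbbrbbbbbbrr) = { 0; 1; 2; 3; 7/2; 15/4; 31/8; 63/16; 127/32; 255/64 | 1021/256; 511/128; 4 } — 2041/512
G(bbbbrbbbbbbrrb) = { 0; 1; 2; 3; 7/2; 15/4; 31/8; 63/16; 127/32; 255/64; 2041/512 | 1021/256; 511/128; 4 } — 4083/1024
G(bbbbrbbbbbbrrbb) = { 0; 1; 2; 3; 7/2; 15/4; 31/8; 63/16; 127/32; 255/64; 2041/512; 4083/1024 | 1021/256; 511/128; 4 } — 8167/2048

8167/2048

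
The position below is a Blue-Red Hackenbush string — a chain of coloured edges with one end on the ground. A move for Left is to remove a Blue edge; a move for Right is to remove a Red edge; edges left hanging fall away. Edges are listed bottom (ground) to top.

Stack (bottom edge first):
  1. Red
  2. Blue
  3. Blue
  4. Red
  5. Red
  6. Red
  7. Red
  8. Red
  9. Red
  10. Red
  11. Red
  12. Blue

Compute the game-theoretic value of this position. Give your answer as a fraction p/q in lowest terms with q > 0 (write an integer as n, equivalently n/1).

-1021/2048

edge 1 of 12 (Red): { (no moves) | 0 } so -1
edge 2 of 12 (Blue): { -1 | 0 } so -1/2
edge 3 of 12 (Blue): { -1, -1/2 | 0 } so -1/4
edge 4 of 12 (Red): { -1, -1/2 | -1/4, 0 } so -3/8
edge 5 of 12 (Red): { -1, -1/2 | -3/8, -1/4, 0 } so -7/16
edge 6 of 12 (Red): { -1, -1/2 | -7/16, -3/8, -1/4, 0 } so -15/32
edge 7 of 12 (Red): { -1, -1/2 | -15/32, -7/16, -3/8, -1/4, 0 } so -31/64
edge 8 of 12 (Red): { -1, -1/2 | -31/64, -15/32, -7/16, -3/8, -1/4, 0 } so -63/128
edge 9 of 12 (Red): { -1, -1/2 | -63/128, -31/64, -15/32, -7/16, -3/8, -1/4, 0 } so -127/256
edge 10 of 12 (Red): { -1, -1/2 | -127/256, -63/128, -31/64, -15/32, -7/16, -3/8, -1/4, 0 } so -255/512
edge 11 of 12 (Red): { -1, -1/2 | -255/512, -127/256, -63/128, -31/64, -15/32, -7/16, -3/8, -1/4, 0 } so -511/1024
edge 12 of 12 (Blue): { -1, -1/2, -511/1024 | -255/512, -127/256, -63/128, -31/64, -15/32, -7/16, -3/8, -1/4, 0 } so -1021/2048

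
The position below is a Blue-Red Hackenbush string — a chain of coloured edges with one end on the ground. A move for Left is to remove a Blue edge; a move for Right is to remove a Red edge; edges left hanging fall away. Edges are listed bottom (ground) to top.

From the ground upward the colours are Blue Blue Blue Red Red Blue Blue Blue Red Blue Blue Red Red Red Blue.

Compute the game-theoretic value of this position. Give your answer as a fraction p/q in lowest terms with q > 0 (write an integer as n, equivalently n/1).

Recurse on prefixes of the 15-edge string Blue Blue Blue Red Red Blue Blue Blue Red Blue Blue Red Red Red Blue:
B: Left { 0 }, Right {  } gives simplest 1
BB: Left { 0, 1 }, Right {  } gives simplest 2
BBB: Left { 0, 1, 2 }, Right {  } gives simplest 3
BBBR: Left { 0, 1, 2 }, Right { 3 } gives simplest 5/2
BBBRR: Left { 0, 1, 2 }, Right { 5/2, 3 } gives simplest 9/4
BBBRRB: Left { 0, 1, 2, 9/4 }, Right { 5/2, 3 } gives simplest 19/8
BBBRRBB: Left { 0, 1, 2, 9/4, 19/8 }, Right { 5/2, 3 } gives simplest 39/16
BBBRRBBB: Left { 0, 1, 2, 9/4, 19/8, 39/16 }, Right { 5/2, 3 } gives simplest 79/32
BBBRRBBBR: Left { 0, 1, 2, 9/4, 19/8, 39/16 }, Right { 79/32, 5/2, 3 } gives simplest 157/64
BBBRRBBBRB: Left { 0, 1, 2, 9/4, 19/8, 39/16, 157/64 }, Right { 79/32, 5/2, 3 } gives simplest 315/128
BBBRRBBBRBB: Left { 0, 1, 2, 9/4, 19/8, 39/16, 157/64, 315/128 }, Right { 79/32, 5/2, 3 } gives simplest 631/256
BBBRRBBBRBBR: Left { 0, 1, 2, 9/4, 19/8, 39/16, 157/64, 315/128 }, Right { 631/256, 79/32, 5/2, 3 } gives simplest 1261/512
BBBRRBBBRBBRR: Left { 0, 1, 2, 9/4, 19/8, 39/16, 157/64, 315/128 }, Right { 1261/512, 631/256, 79/32, 5/2, 3 } gives simplest 2521/1024
BBBRRBBBRBBRRR: Left { 0, 1, 2, 9/4, 19/8, 39/16, 157/64, 315/128 }, Right { 2521/1024, 1261/512, 631/256, 79/32, 5/2, 3 } gives simplest 5041/2048
BBBRRBBBRBBRRRB: Left { 0, 1, 2, 9/4, 19/8, 39/16, 157/64, 315/128, 5041/2048 }, Right { 2521/1024, 1261/512, 631/256, 79/32, 5/2, 3 } gives simplest 10083/4096

10083/4096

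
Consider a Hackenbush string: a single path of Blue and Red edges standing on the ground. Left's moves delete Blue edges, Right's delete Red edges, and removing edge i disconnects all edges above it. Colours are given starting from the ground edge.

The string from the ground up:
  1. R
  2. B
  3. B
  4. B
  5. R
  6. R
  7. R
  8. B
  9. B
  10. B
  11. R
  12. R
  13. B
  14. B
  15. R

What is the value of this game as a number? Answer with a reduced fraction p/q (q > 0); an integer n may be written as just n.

-3635/16384

G(R) = { — | 0 } -> -1
G(RB) = { -1 | 0 } -> -1/2
G(RBB) = { -1 -1/2 | 0 } -> -1/4
G(RBBB) = { -1 -1/2 -1/4 | 0 } -> -1/8
G(RBBBR) = { -1 -1/2 -1/4 | -1/8 0 } -> -3/16
G(RBBBRR) = { -1 -1/2 -1/4 | -3/16 -1/8 0 } -> -7/32
G(RBBBRRR) = { -1 -1/2 -1/4 | -7/32 -3/16 -1/8 0 } -> -15/64
G(RBBBRRRB) = { -1 -1/2 -1/4 -15/64 | -7/32 -3/16 -1/8 0 } -> -29/128
G(RBBBRRRBB) = { -1 -1/2 -1/4 -15/64 -29/128 | -7/32 -3/16 -1/8 0 } -> -57/256
G(RBBBRRRBBB) = { -1 -1/2 -1/4 -15/64 -29/128 -57/256 | -7/32 -3/16 -1/8 0 } -> -113/512
G(RBBBRRRBBBR) = { -1 -1/2 -1/4 -15/64 -29/128 -57/256 | -113/512 -7/32 -3/16 -1/8 0 } -> -227/1024
G(RBBBRRRBBBRR) = { -1 -1/2 -1/4 -15/64 -29/128 -57/256 | -227/1024 -113/512 -7/32 -3/16 -1/8 0 } -> -455/2048
G(RBBBRRRBBBRRB) = { -1 -1/2 -1/4 -15/64 -29/128 -57/256 -455/2048 | -227/1024 -113/512 -7/32 -3/16 -1/8 0 } -> -909/4096
G(RBBBRRRBBBRRBB) = { -1 -1/2 -1/4 -15/64 -29/128 -57/256 -455/2048 -909/4096 | -227/1024 -113/512 -7/32 -3/16 -1/8 0 } -> -1817/8192
G(RBBBRRRBBBRRBBR) = { -1 -1/2 -1/4 -15/64 -29/128 -57/256 -455/2048 -909/4096 | -1817/8192 -227/1024 -113/512 -7/32 -3/16 -1/8 0 } -> -3635/16384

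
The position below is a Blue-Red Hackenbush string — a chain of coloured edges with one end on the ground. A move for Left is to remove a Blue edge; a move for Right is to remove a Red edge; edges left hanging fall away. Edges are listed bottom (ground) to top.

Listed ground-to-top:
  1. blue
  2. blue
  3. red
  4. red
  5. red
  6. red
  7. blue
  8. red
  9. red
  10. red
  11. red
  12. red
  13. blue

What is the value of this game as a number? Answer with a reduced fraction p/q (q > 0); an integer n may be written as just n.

2179/2048

step 1: add blue to get b; options L={ 0 } R={ (no moves) } so 1
step 2: add blue to get bb; options L={ 0; 1 } R={ (no moves) } so 2
step 3: add red to get bbr; options L={ 0; 1 } R={ 2 } so 3/2
step 4: add red to get bbrr; options L={ 0; 1 } R={ 3/2; 2 } so 5/4
step 5: add red to get bbrrr; options L={ 0; 1 } R={ 5/4; 3/2; 2 } so 9/8
step 6: add red to get bbrrrr; options L={ 0; 1 } R={ 9/8; 5/4; 3/2; 2 } so 17/16
step 7: add blue to get bbrrrrb; options L={ 0; 1; 17/16 } R={ 9/8; 5/4; 3/2; 2 } so 35/32
step 8: add red to get bbrrrrbr; options L={ 0; 1; 17/16 } R={ 35/32; 9/8; 5/4; 3/2; 2 } so 69/64
step 9: add red to get bbrrrrbrr; options L={ 0; 1; 17/16 } R={ 69/64; 35/32; 9/8; 5/4; 3/2; 2 } so 137/128
step 10: add red to get bbrrrrbrrr; options L={ 0; 1; 17/16 } R={ 137/128; 69/64; 35/32; 9/8; 5/4; 3/2; 2 } so 273/256
step 11: add red to get bbrrrrbrrrr; options L={ 0; 1; 17/16 } R={ 273/256; 137/128; 69/64; 35/32; 9/8; 5/4; 3/2; 2 } so 545/512
step 12: add red to get bbrrrrbrrrrr; options L={ 0; 1; 17/16 } R={ 545/512; 273/256; 137/128; 69/64; 35/32; 9/8; 5/4; 3/2; 2 } so 1089/1024
step 13: add blue to get bbrrrrbrrrrrb; options L={ 0; 1; 17/16; 1089/1024 } R={ 545/512; 273/256; 137/128; 69/64; 35/32; 9/8; 5/4; 3/2; 2 } so 2179/2048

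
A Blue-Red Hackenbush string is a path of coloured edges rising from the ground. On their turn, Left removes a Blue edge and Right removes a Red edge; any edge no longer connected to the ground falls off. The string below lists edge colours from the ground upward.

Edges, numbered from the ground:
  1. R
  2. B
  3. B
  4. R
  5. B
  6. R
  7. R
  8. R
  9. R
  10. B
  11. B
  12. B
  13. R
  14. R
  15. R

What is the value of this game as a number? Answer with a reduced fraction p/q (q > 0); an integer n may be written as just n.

-6031/16384

val_1 [R]  L=[∅]  R=[0]  -> -1
val_2 [RB]  L=[-1]  R=[0]  -> -1/2
val_3 [RBB]  L=[-1 -1/2]  R=[0]  -> -1/4
val_4 [RBBR]  L=[-1 -1/2]  R=[-1/4 0]  -> -3/8
val_5 [RBBRB]  L=[-1 -1/2 -3/8]  R=[-1/4 0]  -> -5/16
val_6 [RBBRBR]  L=[-1 -1/2 -3/8]  R=[-5/16 -1/4 0]  -> -11/32
val_7 [RBBRBRR]  L=[-1 -1/2 -3/8]  R=[-11/32 -5/16 -1/4 0]  -> -23/64
val_8 [RBBRBRRR]  L=[-1 -1/2 -3/8]  R=[-23/64 -11/32 -5/16 -1/4 0]  -> -47/128
val_9 [RBBRBRRRR]  L=[-1 -1/2 -3/8]  R=[-47/128 -23/64 -11/32 -5/16 -1/4 0]  -> -95/256
val_10 [RBBRBRRRRB]  L=[-1 -1/2 -3/8 -95/256]  R=[-47/128 -23/64 -11/32 -5/16 -1/4 0]  -> -189/512
val_11 [RBBRBRRRRBB]  L=[-1 -1/2 -3/8 -95/256 -189/512]  R=[-47/128 -23/64 -11/32 -5/16 -1/4 0]  -> -377/1024
val_12 [RBBRBRRRRBBB]  L=[-1 -1/2 -3/8 -95/256 -189/512 -377/1024]  R=[-47/128 -23/64 -11/32 -5/16 -1/4 0]  -> -753/2048
val_13 [RBBRBRRRRBBBR]  L=[-1 -1/2 -3/8 -95/256 -189/512 -377/1024]  R=[-753/2048 -47/128 -23/64 -11/32 -5/16 -1/4 0]  -> -1507/4096
val_14 [RBBRBRRRRBBBRR]  L=[-1 -1/2 -3/8 -95/256 -189/512 -377/1024]  R=[-1507/4096 -753/2048 -47/128 -23/64 -11/32 -5/16 -1/4 0]  -> -3015/8192
val_15 [RBBRBRRRRBBBRRR]  L=[-1 -1/2 -3/8 -95/256 -189/512 -377/1024]  R=[-3015/8192 -1507/4096 -753/2048 -47/128 -23/64 -11/32 -5/16 -1/4 0]  -> -6031/16384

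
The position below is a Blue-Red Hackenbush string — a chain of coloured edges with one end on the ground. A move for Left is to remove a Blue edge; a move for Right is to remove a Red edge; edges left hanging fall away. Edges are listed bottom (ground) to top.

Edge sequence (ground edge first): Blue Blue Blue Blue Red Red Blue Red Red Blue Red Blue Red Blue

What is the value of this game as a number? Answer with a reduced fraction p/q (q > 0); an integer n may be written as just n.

Recurse on prefixes of the 14-edge string Blue Blue Blue Blue Red Red Blue Red Red Blue Red Blue Red Blue:
v(B) = { 0 |  } => 1
v(BB) = { 0 1 |  } => 2
v(BBB) = { 0 1 2 |  } => 3
v(BBBB) = { 0 1 2 3 |  } => 4
v(BBBBR) = { 0 1 2 3 | 4 } => 7/2
v(BBBBRR) = { 0 1 2 3 | 7/2 4 } => 13/4
v(BBBBRRB) = { 0 1 2 3 13/4 | 7/2 4 } => 27/8
v(BBBBRRBR) = { 0 1 2 3 13/4 | 27/8 7/2 4 } => 53/16
v(BBBBRRBRR) = { 0 1 2 3 13/4 | 53/16 27/8 7/2 4 } => 105/32
v(BBBBRRBRRB) = { 0 1 2 3 13/4 105/32 | 53/16 27/8 7/2 4 } => 211/64
v(BBBBRRBRRBR) = { 0 1 2 3 13/4 105/32 | 211/64 53/16 27/8 7/2 4 } => 421/128
v(BBBBRRBRRBRB) = { 0 1 2 3 13/4 105/32 421/128 | 211/64 53/16 27/8 7/2 4 } => 843/256
v(BBBBRRBRRBRBR) = { 0 1 2 3 13/4 105/32 421/128 | 843/256 211/64 53/16 27/8 7/2 4 } => 1685/512
v(BBBBRRBRRBRBRB) = { 0 1 2 3 13/4 105/32 421/128 1685/512 | 843/256 211/64 53/16 27/8 7/2 4 } => 3371/1024

3371/1024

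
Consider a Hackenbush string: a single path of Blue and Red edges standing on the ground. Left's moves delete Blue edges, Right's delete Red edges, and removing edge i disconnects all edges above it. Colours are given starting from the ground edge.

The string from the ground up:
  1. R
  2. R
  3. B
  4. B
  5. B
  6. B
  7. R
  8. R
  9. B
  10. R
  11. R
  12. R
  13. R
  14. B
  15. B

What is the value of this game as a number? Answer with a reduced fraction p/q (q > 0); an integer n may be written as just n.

step 1: add R to get R; options L={ · } R={ 0 } → -1
step 2: add R to get RR; options L={ · } R={ -1; 0 } → -2
step 3: add B to get RRB; options L={ -2 } R={ -1; 0 } → -3/2
step 4: add B to get RRBB; options L={ -2; -3/2 } R={ -1; 0 } → -5/4
step 5: add B to get RRBBB; options L={ -2; -3/2; -5/4 } R={ -1; 0 } → -9/8
step 6: add B to get RRBBBB; options L={ -2; -3/2; -5/4; -9/8 } R={ -1; 0 } → -17/16
step 7: add R to get RRBBBBR; options L={ -2; -3/2; -5/4; -9/8 } R={ -17/16; -1; 0 } → -35/32
step 8: add R to get RRBBBBRR; options L={ -2; -3/2; -5/4; -9/8 } R={ -35/32; -17/16; -1; 0 } → -71/64
step 9: add B to get RRBBBBRRB; options L={ -2; -3/2; -5/4; -9/8; -71/64 } R={ -35/32; -17/16; -1; 0 } → -141/128
step 10: add R to get RRBBBBRRBR; options L={ -2; -3/2; -5/4; -9/8; -71/64 } R={ -141/128; -35/32; -17/16; -1; 0 } → -283/256
step 11: add R to get RRBBBBRRBRR; options L={ -2; -3/2; -5/4; -9/8; -71/64 } R={ -283/256; -141/128; -35/32; -17/16; -1; 0 } → -567/512
step 12: add R to get RRBBBBRRBRRR; options L={ -2; -3/2; -5/4; -9/8; -71/64 } R={ -567/512; -283/256; -141/128; -35/32; -17/16; -1; 0 } → -1135/1024
step 13: add R to get RRBBBBRRBRRRR; options L={ -2; -3/2; -5/4; -9/8; -71/64 } R={ -1135/1024; -567/512; -283/256; -141/128; -35/32; -17/16; -1; 0 } → -2271/2048
step 14: add B to get RRBBBBRRBRRRRB; options L={ -2; -3/2; -5/4; -9/8; -71/64; -2271/2048 } R={ -1135/1024; -567/512; -283/256; -141/128; -35/32; -17/16; -1; 0 } → -4541/4096
step 15: add B to get RRBBBBRRBRRRRBB; options L={ -2; -3/2; -5/4; -9/8; -71/64; -2271/2048; -4541/4096 } R={ -1135/1024; -567/512; -283/256; -141/128; -35/32; -17/16; -1; 0 } → -9081/8192

-9081/8192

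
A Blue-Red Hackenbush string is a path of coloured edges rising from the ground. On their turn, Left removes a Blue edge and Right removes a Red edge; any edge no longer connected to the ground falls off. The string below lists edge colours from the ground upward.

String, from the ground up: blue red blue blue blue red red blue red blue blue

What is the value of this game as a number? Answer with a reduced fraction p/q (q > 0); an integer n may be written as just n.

Build value(s[:k]) for k = 1..11, string s = blue red blue blue blue red red blue red blue blue.
value_1 [b]  L=[0]  R=[·]  = 1
value_2 [br]  L=[0]  R=[1]  = 1/2
value_3 [brb]  L=[0; 1/2]  R=[1]  = 3/4
value_4 [brbb]  L=[0; 1/2; 3/4]  R=[1]  = 7/8
value_5 [brbbb]  L=[0; 1/2; 3/4; 7/8]  R=[1]  = 15/16
value_6 [brbbbr]  L=[0; 1/2; 3/4; 7/8]  R=[15/16; 1]  = 29/32
value_7 [brbbbrr]  L=[0; 1/2; 3/4; 7/8]  R=[29/32; 15/16; 1]  = 57/64
value_8 [brbbbrrb]  L=[0; 1/2; 3/4; 7/8; 57/64]  R=[29/32; 15/16; 1]  = 115/128
value_9 [brbbbrrbr]  L=[0; 1/2; 3/4; 7/8; 57/64]  R=[115/128; 29/32; 15/16; 1]  = 229/256
value_10 [brbbbrrbrb]  L=[0; 1/2; 3/4; 7/8; 57/64; 229/256]  R=[115/128; 29/32; 15/16; 1]  = 459/512
value_11 [brbbbrrbrbb]  L=[0; 1/2; 3/4; 7/8; 57/64; 229/256; 459/512]  R=[115/128; 29/32; 15/16; 1]  = 919/1024

919/1024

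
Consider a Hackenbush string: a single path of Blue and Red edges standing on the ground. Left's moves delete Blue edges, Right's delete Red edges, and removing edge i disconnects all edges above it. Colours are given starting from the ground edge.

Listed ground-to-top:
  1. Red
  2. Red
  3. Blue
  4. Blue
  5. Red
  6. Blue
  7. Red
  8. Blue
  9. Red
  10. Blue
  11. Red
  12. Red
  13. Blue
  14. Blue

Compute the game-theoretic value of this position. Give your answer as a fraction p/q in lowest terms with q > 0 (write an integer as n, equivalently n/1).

val_1 [R]  L=[·]  R=[0]  => -1
val_2 [RR]  L=[·]  R=[-1,0]  => -2
val_3 [RRB]  L=[-2]  R=[-1,0]  => -3/2
val_4 [RRBB]  L=[-2,-3/2]  R=[-1,0]  => -5/4
val_5 [RRBBR]  L=[-2,-3/2]  R=[-5/4,-1,0]  => -11/8
val_6 [RRBBRB]  L=[-2,-3/2,-11/8]  R=[-5/4,-1,0]  => -21/16
val_7 [RRBBRBR]  L=[-2,-3/2,-11/8]  R=[-21/16,-5/4,-1,0]  => -43/32
val_8 [RRBBRBRB]  L=[-2,-3/2,-11/8,-43/32]  R=[-21/16,-5/4,-1,0]  => -85/64
val_9 [RRBBRBRBR]  L=[-2,-3/2,-11/8,-43/32]  R=[-85/64,-21/16,-5/4,-1,0]  => -171/128
val_10 [RRBBRBRBRB]  L=[-2,-3/2,-11/8,-43/32,-171/128]  R=[-85/64,-21/16,-5/4,-1,0]  => -341/256
val_11 [RRBBRBRBRBR]  L=[-2,-3/2,-11/8,-43/32,-171/128]  R=[-341/256,-85/64,-21/16,-5/4,-1,0]  => -683/512
val_12 [RRBBRBRBRBRR]  L=[-2,-3/2,-11/8,-43/32,-171/128]  R=[-683/512,-341/256,-85/64,-21/16,-5/4,-1,0]  => -1367/1024
val_13 [RRBBRBRBRBRRB]  L=[-2,-3/2,-11/8,-43/32,-171/128,-1367/1024]  R=[-683/512,-341/256,-85/64,-21/16,-5/4,-1,0]  => -2733/2048
val_14 [RRBBRBRBRBRRBB]  L=[-2,-3/2,-11/8,-43/32,-171/128,-1367/1024,-2733/2048]  R=[-683/512,-341/256,-85/64,-21/16,-5/4,-1,0]  => -5465/4096

-5465/4096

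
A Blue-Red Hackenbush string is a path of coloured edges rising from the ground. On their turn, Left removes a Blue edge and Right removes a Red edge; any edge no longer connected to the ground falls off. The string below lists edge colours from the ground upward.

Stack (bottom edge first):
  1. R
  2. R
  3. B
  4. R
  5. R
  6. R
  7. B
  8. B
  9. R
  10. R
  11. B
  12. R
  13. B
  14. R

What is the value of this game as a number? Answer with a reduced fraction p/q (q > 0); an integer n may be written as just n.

R: Left {  }, Right { 0 } gives simplest -1
RR: Left {  }, Right { -1; 0 } gives simplest -2
RRB: Left { -2 }, Right { -1; 0 } gives simplest -3/2
RRBR: Left { -2 }, Right { -3/2; -1; 0 } gives simplest -7/4
RRBRR: Left { -2 }, Right { -7/4; -3/2; -1; 0 } gives simplest -15/8
RRBRRR: Left { -2 }, Right { -15/8; -7/4; -3/2; -1; 0 } gives simplest -31/16
RRBRRRB: Left { -2; -31/16 }, Right { -15/8; -7/4; -3/2; -1; 0 } gives simplest -61/32
RRBRRRBB: Left { -2; -31/16; -61/32 }, Right { -15/8; -7/4; -3/2; -1; 0 } gives simplest -121/64
RRBRRRBBR: Left { -2; -31/16; -61/32 }, Right { -121/64; -15/8; -7/4; -3/2; -1; 0 } gives simplest -243/128
RRBRRRBBRR: Left { -2; -31/16; -61/32 }, Right { -243/128; -121/64; -15/8; -7/4; -3/2; -1; 0 } gives simplest -487/256
RRBRRRBBRRB: Left { -2; -31/16; -61/32; -487/256 }, Right { -243/128; -121/64; -15/8; -7/4; -3/2; -1; 0 } gives simplest -973/512
RRBRRRBBRRBR: Left { -2; -31/16; -61/32; -487/256 }, Right { -973/512; -243/128; -121/64; -15/8; -7/4; -3/2; -1; 0 } gives simplest -1947/1024
RRBRRRBBRRBRB: Left { -2; -31/16; -61/32; -487/256; -1947/1024 }, Right { -973/512; -243/128; -121/64; -15/8; -7/4; -3/2; -1; 0 } gives simplest -3893/2048
RRBRRRBBRRBRBR: Left { -2; -31/16; -61/32; -487/256; -1947/1024 }, Right { -3893/2048; -973/512; -243/128; -121/64; -15/8; -7/4; -3/2; -1; 0 } gives simplest -7787/4096

-7787/4096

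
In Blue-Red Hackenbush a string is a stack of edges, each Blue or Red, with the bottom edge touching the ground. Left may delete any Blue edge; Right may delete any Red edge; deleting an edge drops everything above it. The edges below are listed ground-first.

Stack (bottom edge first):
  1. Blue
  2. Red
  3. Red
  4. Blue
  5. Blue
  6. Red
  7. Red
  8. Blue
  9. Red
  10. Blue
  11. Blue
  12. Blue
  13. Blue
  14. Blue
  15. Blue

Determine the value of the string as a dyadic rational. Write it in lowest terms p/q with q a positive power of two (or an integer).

6527/16384

Build G(s[:k]) for k = 1..15, string s = Blue Red Red Blue Blue Red Red Blue Red Blue Blue Blue Blue Blue Blue.
step 1: add Blue to get B; options L={ 0 } R={ — } gives 1
step 2: add Red to get BR; options L={ 0 } R={ 1 } gives 1/2
step 3: add Red to get BRR; options L={ 0 } R={ 1/2; 1 } gives 1/4
step 4: add Blue to get BRRB; options L={ 0; 1/4 } R={ 1/2; 1 } gives 3/8
step 5: add Blue to get BRRBB; options L={ 0; 1/4; 3/8 } R={ 1/2; 1 } gives 7/16
step 6: add Red to get BRRBBR; options L={ 0; 1/4; 3/8 } R={ 7/16; 1/2; 1 } gives 13/32
step 7: add Red to get BRRBBRR; options L={ 0; 1/4; 3/8 } R={ 13/32; 7/16; 1/2; 1 } gives 25/64
step 8: add Blue to get BRRBBRRB; options L={ 0; 1/4; 3/8; 25/64 } R={ 13/32; 7/16; 1/2; 1 } gives 51/128
step 9: add Red to get BRRBBRRBR; options L={ 0; 1/4; 3/8; 25/64 } R={ 51/128; 13/32; 7/16; 1/2; 1 } gives 101/256
step 10: add Blue to get BRRBBRRBRB; options L={ 0; 1/4; 3/8; 25/64; 101/256 } R={ 51/128; 13/32; 7/16; 1/2; 1 } gives 203/512
step 11: add Blue to get BRRBBRRBRBB; options L={ 0; 1/4; 3/8; 25/64; 101/256; 203/512 } R={ 51/128; 13/32; 7/16; 1/2; 1 } gives 407/1024
step 12: add Blue to get BRRBBRRBRBBB; options L={ 0; 1/4; 3/8; 25/64; 101/256; 203/512; 407/1024 } R={ 51/128; 13/32; 7/16; 1/2; 1 } gives 815/2048
step 13: add Blue to get BRRBBRRBRBBBB; options L={ 0; 1/4; 3/8; 25/64; 101/256; 203/512; 407/1024; 815/2048 } R={ 51/128; 13/32; 7/16; 1/2; 1 } gives 1631/4096
step 14: add Blue to get BRRBBRRBRBBBBB; options L={ 0; 1/4; 3/8; 25/64; 101/256; 203/512; 407/1024; 815/2048; 1631/4096 } R={ 51/128; 13/32; 7/16; 1/2; 1 } gives 3263/8192
step 15: add Blue to get BRRBBRRBRBBBBBB; options L={ 0; 1/4; 3/8; 25/64; 101/256; 203/512; 407/1024; 815/2048; 1631/4096; 3263/8192 } R={ 51/128; 13/32; 7/16; 1/2; 1 } gives 6527/16384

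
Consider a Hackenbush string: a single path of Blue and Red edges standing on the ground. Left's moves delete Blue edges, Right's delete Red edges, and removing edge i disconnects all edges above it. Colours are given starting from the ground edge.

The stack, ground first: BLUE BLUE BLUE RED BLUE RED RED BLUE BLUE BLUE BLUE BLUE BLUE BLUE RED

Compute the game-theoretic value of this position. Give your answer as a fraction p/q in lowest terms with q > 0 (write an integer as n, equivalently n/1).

10749/4096

1 of 15 · B · max L 0 · min R +∞ — 1
2 of 15 · BB · max L 1 · min R +∞ — 2
3 of 15 · BBB · max L 2 · min R +∞ — 3
4 of 15 · BBBR · max L 2 · min R 3 — 5/2
5 of 15 · BBBRB · max L 5/2 · min R 3 — 11/4
6 of 15 · BBBRBR · max L 5/2 · min R 11/4 — 21/8
7 of 15 · BBBRBRR · max L 5/2 · min R 21/8 — 41/16
8 of 15 · BBBRBRRB · max L 41/16 · min R 21/8 — 83/32
9 of 15 · BBBRBRRBB · max L 83/32 · min R 21/8 — 167/64
10 of 15 · BBBRBRRBBB · max L 167/64 · min R 21/8 — 335/128
11 of 15 · BBBRBRRBBBB · max L 335/128 · min R 21/8 — 671/256
12 of 15 · BBBRBRRBBBBB · max L 671/256 · min R 21/8 — 1343/512
13 of 15 · BBBRBRRBBBBBB · max L 1343/512 · min R 21/8 — 2687/1024
14 of 15 · BBBRBRRBBBBBBB · max L 2687/1024 · min R 21/8 — 5375/2048
15 of 15 · BBBRBRRBBBBBBBR · max L 2687/1024 · min R 5375/2048 — 10749/4096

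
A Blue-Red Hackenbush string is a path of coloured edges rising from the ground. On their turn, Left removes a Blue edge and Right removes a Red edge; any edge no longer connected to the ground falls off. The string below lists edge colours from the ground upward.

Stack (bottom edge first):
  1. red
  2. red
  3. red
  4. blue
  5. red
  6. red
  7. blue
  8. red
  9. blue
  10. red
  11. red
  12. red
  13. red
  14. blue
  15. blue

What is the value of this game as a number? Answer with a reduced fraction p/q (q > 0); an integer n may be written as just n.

Prefix values for red red red blue red red blue red blue red red red red blue blue via {L|R} + simplicity:
edge 1 of 15 (red): { (no moves) | 0 } — -1
edge 2 of 15 (red): { (no moves) | -1; 0 } — -2
edge 3 of 15 (red): { (no moves) | -2; -1; 0 } — -3
edge 4 of 15 (blue): { -3 | -2; -1; 0 } — -5/2
edge 5 of 15 (red): { -3 | -5/2; -2; -1; 0 } — -11/4
edge 6 of 15 (red): { -3 | -11/4; -5/2; -2; -1; 0 } — -23/8
edge 7 of 15 (blue): { -3; -23/8 | -11/4; -5/2; -2; -1; 0 } — -45/16
edge 8 of 15 (red): { -3; -23/8 | -45/16; -11/4; -5/2; -2; -1; 0 } — -91/32
edge 9 of 15 (blue): { -3; -23/8; -91/32 | -45/16; -11/4; -5/2; -2; -1; 0 } — -181/64
edge 10 of 15 (red): { -3; -23/8; -91/32 | -181/64; -45/16; -11/4; -5/2; -2; -1; 0 } — -363/128
edge 11 of 15 (red): { -3; -23/8; -91/32 | -363/128; -181/64; -45/16; -11/4; -5/2; -2; -1; 0 } — -727/256
edge 12 of 15 (red): { -3; -23/8; -91/32 | -727/256; -363/128; -181/64; -45/16; -11/4; -5/2; -2; -1; 0 } — -1455/512
edge 13 of 15 (red): { -3; -23/8; -91/32 | -1455/512; -727/256; -363/128; -181/64; -45/16; -11/4; -5/2; -2; -1; 0 } — -2911/1024
edge 14 of 15 (blue): { -3; -23/8; -91/32; -2911/1024 | -1455/512; -727/256; -363/128; -181/64; -45/16; -11/4; -5/2; -2; -1; 0 } — -5821/2048
edge 15 of 15 (blue): { -3; -23/8; -91/32; -2911/1024; -5821/2048 | -1455/512; -727/256; -363/128; -181/64; -45/16; -11/4; -5/2; -2; -1; 0 } — -11641/4096

-11641/4096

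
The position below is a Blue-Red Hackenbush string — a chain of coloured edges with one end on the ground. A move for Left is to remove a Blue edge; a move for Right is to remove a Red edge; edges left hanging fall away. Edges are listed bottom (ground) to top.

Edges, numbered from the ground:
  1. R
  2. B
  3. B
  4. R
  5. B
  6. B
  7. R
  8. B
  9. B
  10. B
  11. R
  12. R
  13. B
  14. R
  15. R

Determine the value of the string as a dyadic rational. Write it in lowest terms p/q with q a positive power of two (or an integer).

-4663/16384

Recurse on prefixes of the 15-edge string R B B R B B R B B B R R B R R:
v(R) = { · | 0 } => -1
v(RB) = { -1 | 0 } => -1/2
v(RBB) = { -1; -1/2 | 0 } => -1/4
v(RBBR) = { -1; -1/2 | -1/4; 0 } => -3/8
v(RBBRB) = { -1; -1/2; -3/8 | -1/4; 0 } => -5/16
v(RBBRBB) = { -1; -1/2; -3/8; -5/16 | -1/4; 0 } => -9/32
v(RBBRBBR) = { -1; -1/2; -3/8; -5/16 | -9/32; -1/4; 0 } => -19/64
v(RBBRBBRB) = { -1; -1/2; -3/8; -5/16; -19/64 | -9/32; -1/4; 0 } => -37/128
v(RBBRBBRBB) = { -1; -1/2; -3/8; -5/16; -19/64; -37/128 | -9/32; -1/4; 0 } => -73/256
v(RBBRBBRBBB) = { -1; -1/2; -3/8; -5/16; -19/64; -37/128; -73/256 | -9/32; -1/4; 0 } => -145/512
v(RBBRBBRBBBR) = { -1; -1/2; -3/8; -5/16; -19/64; -37/128; -73/256 | -145/512; -9/32; -1/4; 0 } => -291/1024
v(RBBRBBRBBBRR) = { -1; -1/2; -3/8; -5/16; -19/64; -37/128; -73/256 | -291/1024; -145/512; -9/32; -1/4; 0 } => -583/2048
v(RBBRBBRBBBRRB) = { -1; -1/2; -3/8; -5/16; -19/64; -37/128; -73/256; -583/2048 | -291/1024; -145/512; -9/32; -1/4; 0 } => -1165/4096
v(RBBRBBRBBBRRBR) = { -1; -1/2; -3/8; -5/16; -19/64; -37/128; -73/256; -583/2048 | -1165/4096; -291/1024; -145/512; -9/32; -1/4; 0 } => -2331/8192
v(RBBRBBRBBBRRBRR) = { -1; -1/2; -3/8; -5/16; -19/64; -37/128; -73/256; -583/2048 | -2331/8192; -1165/4096; -291/1024; -145/512; -9/32; -1/4; 0 } => -4663/16384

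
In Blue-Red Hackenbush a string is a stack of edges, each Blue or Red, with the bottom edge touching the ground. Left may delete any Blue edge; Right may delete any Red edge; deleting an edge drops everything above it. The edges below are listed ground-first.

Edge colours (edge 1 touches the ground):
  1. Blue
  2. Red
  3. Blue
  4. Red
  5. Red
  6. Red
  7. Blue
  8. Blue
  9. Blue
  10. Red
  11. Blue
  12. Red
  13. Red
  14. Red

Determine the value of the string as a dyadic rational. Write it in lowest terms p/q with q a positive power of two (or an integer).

Build v(s[:k]) for k = 1..14, string s = Blue Red Blue Red Red Red Blue Blue Blue Red Blue Red Red Red.
v(B) = { 0 | · } so 1
v(BR) = { 0 | 1 } so 1/2
v(BRB) = { 0 1/2 | 1 } so 3/4
v(BRBR) = { 0 1/2 | 3/4 1 } so 5/8
v(BRBRR) = { 0 1/2 | 5/8 3/4 1 } so 9/16
v(BRBRRR) = { 0 1/2 | 9/16 5/8 3/4 1 } so 17/32
v(BRBRRRB) = { 0 1/2 17/32 | 9/16 5/8 3/4 1 } so 35/64
v(BRBRRRBB) = { 0 1/2 17/32 35/64 | 9/16 5/8 3/4 1 } so 71/128
v(BRBRRRBBB) = { 0 1/2 17/32 35/64 71/128 | 9/16 5/8 3/4 1 } so 143/256
v(BRBRRRBBBR) = { 0 1/2 17/32 35/64 71/128 | 143/256 9/16 5/8 3/4 1 } so 285/512
v(BRBRRRBBBRB) = { 0 1/2 17/32 35/64 71/128 285/512 | 143/256 9/16 5/8 3/4 1 } so 571/1024
v(BRBRRRBBBRBR) = { 0 1/2 17/32 35/64 71/128 285/512 | 571/1024 143/256 9/16 5/8 3/4 1 } so 1141/2048
v(BRBRRRBBBRBRR) = { 0 1/2 17/32 35/64 71/128 285/512 | 1141/2048 571/1024 143/256 9/16 5/8 3/4 1 } so 2281/4096
v(BRBRRRBBBRBRRR) = { 0 1/2 17/32 35/64 71/128 285/512 | 2281/4096 1141/2048 571/1024 143/256 9/16 5/8 3/4 1 } so 4561/8192

4561/8192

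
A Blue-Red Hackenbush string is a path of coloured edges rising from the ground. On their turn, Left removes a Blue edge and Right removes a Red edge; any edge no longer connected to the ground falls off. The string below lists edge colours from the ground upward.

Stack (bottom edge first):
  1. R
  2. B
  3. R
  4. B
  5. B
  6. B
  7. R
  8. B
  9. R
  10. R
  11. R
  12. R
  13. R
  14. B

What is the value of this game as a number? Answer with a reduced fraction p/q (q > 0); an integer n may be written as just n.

val_1 [R]  L=[]  R=[0]  gives -1
val_2 [RB]  L=[-1]  R=[0]  gives -1/2
val_3 [RBR]  L=[-1]  R=[-1/2; 0]  gives -3/4
val_4 [RBRB]  L=[-1; -3/4]  R=[-1/2; 0]  gives -5/8
val_5 [RBRBB]  L=[-1; -3/4; -5/8]  R=[-1/2; 0]  gives -9/16
val_6 [RBRBBB]  L=[-1; -3/4; -5/8; -9/16]  R=[-1/2; 0]  gives -17/32
val_7 [RBRBBBR]  L=[-1; -3/4; -5/8; -9/16]  R=[-17/32; -1/2; 0]  gives -35/64
val_8 [RBRBBBRB]  L=[-1; -3/4; -5/8; -9/16; -35/64]  R=[-17/32; -1/2; 0]  gives -69/128
val_9 [RBRBBBRBR]  L=[-1; -3/4; -5/8; -9/16; -35/64]  R=[-69/128; -17/32; -1/2; 0]  gives -139/256
val_10 [RBRBBBRBRR]  L=[-1; -3/4; -5/8; -9/16; -35/64]  R=[-139/256; -69/128; -17/32; -1/2; 0]  gives -279/512
val_11 [RBRBBBRBRRR]  L=[-1; -3/4; -5/8; -9/16; -35/64]  R=[-279/512; -139/256; -69/128; -17/32; -1/2; 0]  gives -559/1024
val_12 [RBRBBBRBRRRR]  L=[-1; -3/4; -5/8; -9/16; -35/64]  R=[-559/1024; -279/512; -139/256; -69/128; -17/32; -1/2; 0]  gives -1119/2048
val_13 [RBRBBBRBRRRRR]  L=[-1; -3/4; -5/8; -9/16; -35/64]  R=[-1119/2048; -559/1024; -279/512; -139/256; -69/128; -17/32; -1/2; 0]  gives -2239/4096
val_14 [RBRBBBRBRRRRRB]  L=[-1; -3/4; -5/8; -9/16; -35/64; -2239/4096]  R=[-1119/2048; -559/1024; -279/512; -139/256; -69/128; -17/32; -1/2; 0]  gives -4477/8192

-4477/8192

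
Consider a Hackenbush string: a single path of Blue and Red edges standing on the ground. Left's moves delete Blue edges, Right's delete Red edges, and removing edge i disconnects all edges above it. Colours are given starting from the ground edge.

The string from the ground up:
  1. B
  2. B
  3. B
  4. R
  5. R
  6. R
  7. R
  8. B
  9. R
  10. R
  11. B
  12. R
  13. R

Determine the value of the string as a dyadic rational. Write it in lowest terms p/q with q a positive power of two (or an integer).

Build v(s[:k]) for k = 1..13, string s = B B B R R R R B R R B R R.
edge 1 of 13 (B): { 0 | ∅ } gives 1
edge 2 of 13 (B): { 0; 1 | ∅ } gives 2
edge 3 of 13 (B): { 0; 1; 2 | ∅ } gives 3
edge 4 of 13 (R): { 0; 1; 2 | 3 } gives 5/2
edge 5 of 13 (R): { 0; 1; 2 | 5/2; 3 } gives 9/4
edge 6 of 13 (R): { 0; 1; 2 | 9/4; 5/2; 3 } gives 17/8
edge 7 of 13 (R): { 0; 1; 2 | 17/8; 9/4; 5/2; 3 } gives 33/16
edge 8 of 13 (B): { 0; 1; 2; 33/16 | 17/8; 9/4; 5/2; 3 } gives 67/32
edge 9 of 13 (R): { 0; 1; 2; 33/16 | 67/32; 17/8; 9/4; 5/2; 3 } gives 133/64
edge 10 of 13 (R): { 0; 1; 2; 33/16 | 133/64; 67/32; 17/8; 9/4; 5/2; 3 } gives 265/128
edge 11 of 13 (B): { 0; 1; 2; 33/16; 265/128 | 133/64; 67/32; 17/8; 9/4; 5/2; 3 } gives 531/256
edge 12 of 13 (R): { 0; 1; 2; 33/16; 265/128 | 531/256; 133/64; 67/32; 17/8; 9/4; 5/2; 3 } gives 1061/512
edge 13 of 13 (R): { 0; 1; 2; 33/16; 265/128 | 1061/512; 531/256; 133/64; 67/32; 17/8; 9/4; 5/2; 3 } gives 2121/1024

2121/1024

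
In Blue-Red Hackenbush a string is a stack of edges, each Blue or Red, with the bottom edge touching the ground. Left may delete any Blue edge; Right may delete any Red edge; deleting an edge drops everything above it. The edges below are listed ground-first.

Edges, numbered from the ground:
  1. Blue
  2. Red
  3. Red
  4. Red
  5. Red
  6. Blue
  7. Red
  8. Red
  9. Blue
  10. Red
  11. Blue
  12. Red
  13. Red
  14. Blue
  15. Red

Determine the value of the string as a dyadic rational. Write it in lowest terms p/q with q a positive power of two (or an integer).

Recurse on prefixes of the 15-edge string Blue Red Red Red Red Blue Red Red Blue Red Blue Red Red Blue Red:
step 1: add Blue to get B; options L={ 0 } R={ ∅ } → 1
step 2: add Red to get BR; options L={ 0 } R={ 1 } → 1/2
step 3: add Red to get BRR; options L={ 0 } R={ 1/2; 1 } → 1/4
step 4: add Red to get BRRR; options L={ 0 } R={ 1/4; 1/2; 1 } → 1/8
step 5: add Red to get BRRRR; options L={ 0 } R={ 1/8; 1/4; 1/2; 1 } → 1/16
step 6: add Blue to get BRRRRB; options L={ 0; 1/16 } R={ 1/8; 1/4; 1/2; 1 } → 3/32
step 7: add Red to get BRRRRBR; options L={ 0; 1/16 } R={ 3/32; 1/8; 1/4; 1/2; 1 } → 5/64
step 8: add Red to get BRRRRBRR; options L={ 0; 1/16 } R={ 5/64; 3/32; 1/8; 1/4; 1/2; 1 } → 9/128
step 9: add Blue to get BRRRRBRRB; options L={ 0; 1/16; 9/128 } R={ 5/64; 3/32; 1/8; 1/4; 1/2; 1 } → 19/256
step 10: add Red to get BRRRRBRRBR; options L={ 0; 1/16; 9/128 } R={ 19/256; 5/64; 3/32; 1/8; 1/4; 1/2; 1 } → 37/512
step 11: add Blue to get BRRRRBRRBRB; options L={ 0; 1/16; 9/128; 37/512 } R={ 19/256; 5/64; 3/32; 1/8; 1/4; 1/2; 1 } → 75/1024
step 12: add Red to get BRRRRBRRBRBR; options L={ 0; 1/16; 9/128; 37/512 } R={ 75/1024; 19/256; 5/64; 3/32; 1/8; 1/4; 1/2; 1 } → 149/2048
step 13: add Red to get BRRRRBRRBRBRR; options L={ 0; 1/16; 9/128; 37/512 } R={ 149/2048; 75/1024; 19/256; 5/64; 3/32; 1/8; 1/4; 1/2; 1 } → 297/4096
step 14: add Blue to get BRRRRBRRBRBRRB; options L={ 0; 1/16; 9/128; 37/512; 297/4096 } R={ 149/2048; 75/1024; 19/256; 5/64; 3/32; 1/8; 1/4; 1/2; 1 } → 595/8192
step 15: add Red to get BRRRRBRRBRBRRBR; options L={ 0; 1/16; 9/128; 37/512; 297/4096 } R={ 595/8192; 149/2048; 75/1024; 19/256; 5/64; 3/32; 1/8; 1/4; 1/2; 1 } → 1189/16384

1189/16384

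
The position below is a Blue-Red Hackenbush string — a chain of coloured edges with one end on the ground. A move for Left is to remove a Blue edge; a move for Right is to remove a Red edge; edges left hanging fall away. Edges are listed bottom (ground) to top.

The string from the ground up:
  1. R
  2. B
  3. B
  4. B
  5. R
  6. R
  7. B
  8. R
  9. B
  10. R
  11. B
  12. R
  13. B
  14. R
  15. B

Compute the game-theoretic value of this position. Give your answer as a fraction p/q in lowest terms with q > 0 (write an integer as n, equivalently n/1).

edge 1 of 15 (R): { none | 0 } — -1
edge 2 of 15 (B): { -1 | 0 } — -1/2
edge 3 of 15 (B): { -1,-1/2 | 0 } — -1/4
edge 4 of 15 (B): { -1,-1/2,-1/4 | 0 } — -1/8
edge 5 of 15 (R): { -1,-1/2,-1/4 | -1/8,0 } — -3/16
edge 6 of 15 (R): { -1,-1/2,-1/4 | -3/16,-1/8,0 } — -7/32
edge 7 of 15 (B): { -1,-1/2,-1/4,-7/32 | -3/16,-1/8,0 } — -13/64
edge 8 of 15 (R): { -1,-1/2,-1/4,-7/32 | -13/64,-3/16,-1/8,0 } — -27/128
edge 9 of 15 (B): { -1,-1/2,-1/4,-7/32,-27/128 | -13/64,-3/16,-1/8,0 } — -53/256
edge 10 of 15 (R): { -1,-1/2,-1/4,-7/32,-27/128 | -53/256,-13/64,-3/16,-1/8,0 } — -107/512
edge 11 of 15 (B): { -1,-1/2,-1/4,-7/32,-27/128,-107/512 | -53/256,-13/64,-3/16,-1/8,0 } — -213/1024
edge 12 of 15 (R): { -1,-1/2,-1/4,-7/32,-27/128,-107/512 | -213/1024,-53/256,-13/64,-3/16,-1/8,0 } — -427/2048
edge 13 of 15 (B): { -1,-1/2,-1/4,-7/32,-27/128,-107/512,-427/2048 | -213/1024,-53/256,-13/64,-3/16,-1/8,0 } — -853/4096
edge 14 of 15 (R): { -1,-1/2,-1/4,-7/32,-27/128,-107/512,-427/2048 | -853/4096,-213/1024,-53/256,-13/64,-3/16,-1/8,0 } — -1707/8192
edge 15 of 15 (B): { -1,-1/2,-1/4,-7/32,-27/128,-107/512,-427/2048,-1707/8192 | -853/4096,-213/1024,-53/256,-13/64,-3/16,-1/8,0 } — -3413/16384

-3413/16384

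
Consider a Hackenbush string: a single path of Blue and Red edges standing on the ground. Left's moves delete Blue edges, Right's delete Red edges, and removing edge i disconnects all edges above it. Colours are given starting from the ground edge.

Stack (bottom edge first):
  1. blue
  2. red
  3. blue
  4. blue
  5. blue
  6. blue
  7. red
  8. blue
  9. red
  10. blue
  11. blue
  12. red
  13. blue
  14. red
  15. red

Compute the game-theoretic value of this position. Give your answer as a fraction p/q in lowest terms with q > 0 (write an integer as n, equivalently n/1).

Build value(s[:k]) for k = 1..15, string s = blue red blue blue blue blue red blue red blue blue red blue red red.
value(b) = { 0 |  } gives 1
value(br) = { 0 | 1 } gives 1/2
value(brb) = { 0,1/2 | 1 } gives 3/4
value(brbb) = { 0,1/2,3/4 | 1 } gives 7/8
value(brbbb) = { 0,1/2,3/4,7/8 | 1 } gives 15/16
value(brbbbb) = { 0,1/2,3/4,7/8,15/16 | 1 } gives 31/32
value(brbbbbr) = { 0,1/2,3/4,7/8,15/16 | 31/32,1 } gives 61/64
value(brbbbbrb) = { 0,1/2,3/4,7/8,15/16,61/64 | 31/32,1 } gives 123/128
value(brbbbbrbr) = { 0,1/2,3/4,7/8,15/16,61/64 | 123/128,31/32,1 } gives 245/256
value(brbbbbrbrb) = { 0,1/2,3/4,7/8,15/16,61/64,245/256 | 123/128,31/32,1 } gives 491/512
value(brbbbbrbrbb) = { 0,1/2,3/4,7/8,15/16,61/64,245/256,491/512 | 123/128,31/32,1 } gives 983/1024
value(brbbbbrbrbbr) = { 0,1/2,3/4,7/8,15/16,61/64,245/256,491/512 | 983/1024,123/128,31/32,1 } gives 1965/2048
value(brbbbbrbrbbrb) = { 0,1/2,3/4,7/8,15/16,61/64,245/256,491/512,1965/2048 | 983/1024,123/128,31/32,1 } gives 3931/4096
value(brbbbbrbrbbrbr) = { 0,1/2,3/4,7/8,15/16,61/64,245/256,491/512,1965/2048 | 3931/4096,983/1024,123/128,31/32,1 } gives 7861/8192
value(brbbbbrbrbbrbrr) = { 0,1/2,3/4,7/8,15/16,61/64,245/256,491/512,1965/2048 | 7861/8192,3931/4096,983/1024,123/128,31/32,1 } gives 15721/16384

15721/16384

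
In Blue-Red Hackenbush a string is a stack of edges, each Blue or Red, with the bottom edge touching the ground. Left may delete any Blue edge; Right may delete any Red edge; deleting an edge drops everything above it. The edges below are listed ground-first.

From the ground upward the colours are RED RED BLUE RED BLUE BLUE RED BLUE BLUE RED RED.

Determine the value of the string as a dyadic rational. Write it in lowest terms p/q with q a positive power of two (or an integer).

-807/512

Recurse on prefixes of the 11-edge string RED RED BLUE RED BLUE BLUE RED BLUE BLUE RED RED:
R: Left { none }, Right { 0 } → simplest -1
RR: Left { none }, Right { -1 0 } → simplest -2
RRB: Left { -2 }, Right { -1 0 } → simplest -3/2
RRBR: Left { -2 }, Right { -3/2 -1 0 } → simplest -7/4
RRBRB: Left { -2 -7/4 }, Right { -3/2 -1 0 } → simplest -13/8
RRBRBB: Left { -2 -7/4 -13/8 }, Right { -3/2 -1 0 } → simplest -25/16
RRBRBBR: Left { -2 -7/4 -13/8 }, Right { -25/16 -3/2 -1 0 } → simplest -51/32
RRBRBBRB: Left { -2 -7/4 -13/8 -51/32 }, Right { -25/16 -3/2 -1 0 } → simplest -101/64
RRBRBBRBB: Left { -2 -7/4 -13/8 -51/32 -101/64 }, Right { -25/16 -3/2 -1 0 } → simplest -201/128
RRBRBBRBBR: Left { -2 -7/4 -13/8 -51/32 -101/64 }, Right { -201/128 -25/16 -3/2 -1 0 } → simplest -403/256
RRBRBBRBBRR: Left { -2 -7/4 -13/8 -51/32 -101/64 }, Right { -403/256 -201/128 -25/16 -3/2 -1 0 } → simplest -807/512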